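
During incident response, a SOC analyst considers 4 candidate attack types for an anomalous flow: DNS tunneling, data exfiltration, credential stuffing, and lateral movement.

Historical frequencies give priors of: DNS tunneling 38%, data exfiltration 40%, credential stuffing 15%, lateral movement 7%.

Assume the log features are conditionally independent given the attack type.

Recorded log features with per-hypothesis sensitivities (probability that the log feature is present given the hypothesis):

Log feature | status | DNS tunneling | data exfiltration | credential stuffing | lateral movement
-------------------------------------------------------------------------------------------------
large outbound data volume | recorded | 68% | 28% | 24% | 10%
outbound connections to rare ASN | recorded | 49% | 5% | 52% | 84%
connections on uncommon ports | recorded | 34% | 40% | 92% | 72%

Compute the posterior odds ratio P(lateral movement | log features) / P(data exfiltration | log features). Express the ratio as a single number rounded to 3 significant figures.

1.89

The normalizing constant cancels in an odds ratio, so compute prior × likelihood for the two hypotheses only:
  lateral movement: 0.07 × 0.10 × 0.84 × 0.72 = 0.0042336
  data exfiltration: 0.40 × 0.28 × 0.05 × 0.40 = 0.00224
Odds(lateral movement : data exfiltration) = 0.0042336 / 0.00224 ≈ 1.89.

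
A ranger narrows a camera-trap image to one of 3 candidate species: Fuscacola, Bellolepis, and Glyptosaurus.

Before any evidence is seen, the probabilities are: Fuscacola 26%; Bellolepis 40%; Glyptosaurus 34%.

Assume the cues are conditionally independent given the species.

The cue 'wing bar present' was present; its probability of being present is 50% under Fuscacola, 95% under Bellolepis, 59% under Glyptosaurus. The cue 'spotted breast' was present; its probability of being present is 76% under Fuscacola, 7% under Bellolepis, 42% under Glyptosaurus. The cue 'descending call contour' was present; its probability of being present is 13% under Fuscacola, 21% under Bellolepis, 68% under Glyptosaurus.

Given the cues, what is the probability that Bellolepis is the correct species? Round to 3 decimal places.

Multiply each prior by the joint likelihood of the cue pattern:
  Fuscacola: 0.26 × 0.50 × 0.76 × 0.13 = 0.012844
  Bellolepis: 0.40 × 0.95 × 0.07 × 0.21 = 0.005586
  Glyptosaurus: 0.34 × 0.59 × 0.42 × 0.68 = 0.057291
Normalizing constant Z = 0.012844 + 0.005586 + 0.057291 = 0.075721.
P(Bellolepis | evidence) = 0.005586 / 0.075721 ≈ 0.074.

0.074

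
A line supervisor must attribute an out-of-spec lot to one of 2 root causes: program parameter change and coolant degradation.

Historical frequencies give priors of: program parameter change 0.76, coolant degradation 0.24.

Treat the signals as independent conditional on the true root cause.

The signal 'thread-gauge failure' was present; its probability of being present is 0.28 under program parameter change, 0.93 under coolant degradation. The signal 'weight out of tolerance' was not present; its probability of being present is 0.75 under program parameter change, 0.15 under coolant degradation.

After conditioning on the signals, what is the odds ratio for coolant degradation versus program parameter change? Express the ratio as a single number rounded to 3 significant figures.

Unnormalized posterior weight (prior times the signal likelihoods) for each of the two hypotheses (using 1 − P(present | H) for each absent signal):
  coolant degradation: 0.24 × 0.93 × (1 − 0.15) = 0.18972
  program parameter change: 0.76 × 0.28 × (1 − 0.75) = 0.0532
Odds(coolant degradation : program parameter change) = 0.18972 / 0.0532 ≈ 3.57.

3.57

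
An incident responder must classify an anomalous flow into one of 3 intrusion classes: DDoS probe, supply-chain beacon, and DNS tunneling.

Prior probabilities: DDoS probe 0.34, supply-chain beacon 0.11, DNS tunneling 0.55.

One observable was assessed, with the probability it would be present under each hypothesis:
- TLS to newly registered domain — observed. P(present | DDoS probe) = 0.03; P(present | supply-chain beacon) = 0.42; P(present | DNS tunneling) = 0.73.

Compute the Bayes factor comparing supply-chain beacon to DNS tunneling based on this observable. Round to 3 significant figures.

0.575

The Bayes factor is the ratio of the two likelihoods.
  supply-chain beacon: 0.42
  DNS tunneling: 0.73
Bayes factor = 0.42 / 0.73 ≈ 0.575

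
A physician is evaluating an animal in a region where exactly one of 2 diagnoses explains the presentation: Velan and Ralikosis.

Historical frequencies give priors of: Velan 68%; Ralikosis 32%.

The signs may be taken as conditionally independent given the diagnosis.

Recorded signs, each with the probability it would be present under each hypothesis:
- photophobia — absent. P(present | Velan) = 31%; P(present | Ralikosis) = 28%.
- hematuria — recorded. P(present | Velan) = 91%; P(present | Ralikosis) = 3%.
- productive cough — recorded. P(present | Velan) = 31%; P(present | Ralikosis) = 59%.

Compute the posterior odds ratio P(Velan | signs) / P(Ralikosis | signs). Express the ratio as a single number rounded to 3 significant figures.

Unnormalized posterior weight (prior times the sign likelihoods) for each of the two hypotheses (using 1 − P(present | H) for each absent sign):
  Velan: 0.68 × (1 − 0.31) × 0.91 × 0.31 = 0.13236
  Ralikosis: 0.32 × (1 − 0.28) × 0.03 × 0.59 = 0.0040781
Odds(Velan : Ralikosis) = 0.13236 / 0.0040781 ≈ 32.5.

32.5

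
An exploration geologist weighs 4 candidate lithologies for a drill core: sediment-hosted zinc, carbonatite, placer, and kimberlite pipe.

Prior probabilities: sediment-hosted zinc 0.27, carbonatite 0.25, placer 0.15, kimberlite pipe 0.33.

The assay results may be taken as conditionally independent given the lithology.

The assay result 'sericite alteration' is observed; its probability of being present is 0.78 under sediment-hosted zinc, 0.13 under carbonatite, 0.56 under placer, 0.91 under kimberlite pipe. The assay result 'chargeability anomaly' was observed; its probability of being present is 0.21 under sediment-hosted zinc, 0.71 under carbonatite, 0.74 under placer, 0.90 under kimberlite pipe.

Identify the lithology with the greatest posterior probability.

Multiply each prior by the joint likelihood of the assay result pattern:
  sediment-hosted zinc: 0.27 × 0.78 × 0.21 = 0.044226
  carbonatite: 0.25 × 0.13 × 0.71 = 0.023075
  placer: 0.15 × 0.56 × 0.74 = 0.06216
  kimberlite pipe: 0.33 × 0.91 × 0.90 = 0.27027
The unnormalized weights sum to 0.39973.
P(sediment-hosted zinc | evidence) ≈ 0.044226 / 0.39973 ≈ 0.111
P(carbonatite | evidence) ≈ 0.023075 / 0.39973 ≈ 0.058
P(placer | evidence) ≈ 0.06216 / 0.39973 ≈ 0.156
P(kimberlite pipe | evidence) ≈ 0.27027 / 0.39973 ≈ 0.676
The largest is 0.676, so kimberlite pipe is most probable.

kimberlite pipe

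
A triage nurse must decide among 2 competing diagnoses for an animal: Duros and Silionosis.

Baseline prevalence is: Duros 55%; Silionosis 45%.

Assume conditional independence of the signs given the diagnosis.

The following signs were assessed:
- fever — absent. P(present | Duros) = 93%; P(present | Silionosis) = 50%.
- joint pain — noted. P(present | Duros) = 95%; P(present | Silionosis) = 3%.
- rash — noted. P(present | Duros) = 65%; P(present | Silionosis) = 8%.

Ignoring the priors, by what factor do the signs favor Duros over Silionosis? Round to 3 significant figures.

Take the product of per-sign likelihoods under each hypothesis (using 1 − P(present | H) for each absent sign), then divide.
  Duros: (1 − 0.93) × 0.95 × 0.65 = 0.043225
  Silionosis: (1 − 0.50) × 0.03 × 0.08 = 0.0012
Bayes factor = 0.043225 / 0.0012 ≈ 36.0

36.0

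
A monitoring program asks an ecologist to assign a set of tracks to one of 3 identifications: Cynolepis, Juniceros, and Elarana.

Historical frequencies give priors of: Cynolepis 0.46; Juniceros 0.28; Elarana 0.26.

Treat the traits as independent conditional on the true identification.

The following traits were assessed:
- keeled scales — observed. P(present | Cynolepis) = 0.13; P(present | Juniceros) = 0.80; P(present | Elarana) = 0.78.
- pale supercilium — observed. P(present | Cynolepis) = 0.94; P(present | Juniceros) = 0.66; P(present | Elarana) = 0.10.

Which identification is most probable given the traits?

By Bayes' rule with conditional independence, the unnormalized weight for each hypothesis is prior × ∏ likelihoods:
  Cynolepis: 0.46 × 0.13 × 0.94 = 0.056212
  Juniceros: 0.28 × 0.80 × 0.66 = 0.14784
  Elarana: 0.26 × 0.78 × 0.10 = 0.02028
Normalizing constant Z = 0.056212 + 0.14784 + 0.02028 = 0.22433.
P(Cynolepis | evidence) ≈ 0.056212 / 0.22433 ≈ 0.251
P(Juniceros | evidence) ≈ 0.14784 / 0.22433 ≈ 0.659
P(Elarana | evidence) ≈ 0.02028 / 0.22433 ≈ 0.090
The largest is 0.659, so Juniceros is most probable.

Juniceros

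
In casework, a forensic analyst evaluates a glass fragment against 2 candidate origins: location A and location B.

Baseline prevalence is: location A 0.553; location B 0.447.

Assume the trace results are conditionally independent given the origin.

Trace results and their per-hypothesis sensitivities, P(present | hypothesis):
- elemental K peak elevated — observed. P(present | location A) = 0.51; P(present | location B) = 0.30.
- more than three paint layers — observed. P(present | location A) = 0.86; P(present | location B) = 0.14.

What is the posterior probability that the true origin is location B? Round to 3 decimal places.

Multiply each prior by the joint likelihood of the trace result pattern:
  location A: 0.553 × 0.51 × 0.86 = 0.24255
  location B: 0.447 × 0.30 × 0.14 = 0.018774
Normalizing constant Z = 0.24255 + 0.018774 = 0.26132.
P(location B | evidence) = 0.018774 / 0.26132 ≈ 0.072.

0.072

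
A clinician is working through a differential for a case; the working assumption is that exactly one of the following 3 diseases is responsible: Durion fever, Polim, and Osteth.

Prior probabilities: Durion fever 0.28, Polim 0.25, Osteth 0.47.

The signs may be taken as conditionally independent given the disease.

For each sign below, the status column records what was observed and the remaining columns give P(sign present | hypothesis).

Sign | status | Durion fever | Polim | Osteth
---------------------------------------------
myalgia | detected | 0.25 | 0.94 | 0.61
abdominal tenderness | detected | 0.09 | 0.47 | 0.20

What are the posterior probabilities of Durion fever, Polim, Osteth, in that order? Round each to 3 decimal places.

0.036, 0.634, 0.329

Multiply each prior by the joint likelihood of the sign pattern:
  Durion fever: 0.28 × 0.25 × 0.09 = 0.0063
  Polim: 0.25 × 0.94 × 0.47 = 0.11045
  Osteth: 0.47 × 0.61 × 0.20 = 0.05734
Normalizing constant Z = 0.0063 + 0.11045 + 0.05734 = 0.17409.
P(Durion fever | evidence) = 0.0063 / 0.17409 ≈ 0.036
P(Polim | evidence) = 0.11045 / 0.17409 ≈ 0.634
P(Osteth | evidence) = 0.05734 / 0.17409 ≈ 0.329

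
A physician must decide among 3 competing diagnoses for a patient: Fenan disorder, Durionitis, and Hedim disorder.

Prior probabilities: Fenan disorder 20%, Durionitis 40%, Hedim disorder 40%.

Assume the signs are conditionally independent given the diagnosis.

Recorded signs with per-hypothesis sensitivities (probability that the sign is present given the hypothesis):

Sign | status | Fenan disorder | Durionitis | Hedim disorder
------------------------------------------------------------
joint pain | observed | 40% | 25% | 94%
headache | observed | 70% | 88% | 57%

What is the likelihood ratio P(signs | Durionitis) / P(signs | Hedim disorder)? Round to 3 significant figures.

Take the product of per-sign likelihoods under each hypothesis, then divide.
  Durionitis: 0.25 × 0.88 = 0.22
  Hedim disorder: 0.94 × 0.57 = 0.5358
Bayes factor = 0.22 / 0.5358 ≈ 0.411

0.411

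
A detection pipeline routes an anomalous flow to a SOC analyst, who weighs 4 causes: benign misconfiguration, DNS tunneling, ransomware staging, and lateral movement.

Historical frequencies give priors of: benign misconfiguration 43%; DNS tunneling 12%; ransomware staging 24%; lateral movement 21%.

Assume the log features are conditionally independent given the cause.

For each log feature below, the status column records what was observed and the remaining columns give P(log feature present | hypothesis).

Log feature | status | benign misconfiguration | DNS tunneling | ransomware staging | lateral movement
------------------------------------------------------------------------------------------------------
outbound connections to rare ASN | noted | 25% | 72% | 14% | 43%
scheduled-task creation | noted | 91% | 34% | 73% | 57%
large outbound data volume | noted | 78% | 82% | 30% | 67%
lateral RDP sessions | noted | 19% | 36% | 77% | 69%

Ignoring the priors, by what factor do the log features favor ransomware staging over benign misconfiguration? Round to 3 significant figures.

0.700

Take the product of per-log feature likelihoods under each hypothesis, then divide.
  ransomware staging: 0.14 × 0.73 × 0.30 × 0.77 = 0.023608
  benign misconfiguration: 0.25 × 0.91 × 0.78 × 0.19 = 0.033716
Bayes factor = 0.023608 / 0.033716 ≈ 0.700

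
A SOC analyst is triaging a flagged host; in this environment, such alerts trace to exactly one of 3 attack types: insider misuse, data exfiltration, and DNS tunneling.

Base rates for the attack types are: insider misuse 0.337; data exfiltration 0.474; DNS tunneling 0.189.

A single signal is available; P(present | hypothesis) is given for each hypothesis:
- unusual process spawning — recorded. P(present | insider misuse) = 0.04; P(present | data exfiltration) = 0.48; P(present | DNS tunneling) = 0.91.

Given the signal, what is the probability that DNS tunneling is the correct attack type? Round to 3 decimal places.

Multiply each prior by the likelihood of the signal:
  insider misuse: 0.337 × 0.04 = 0.01348
  data exfiltration: 0.474 × 0.48 = 0.22752
  DNS tunneling: 0.189 × 0.91 = 0.17199
Normalizing constant Z = 0.01348 + 0.22752 + 0.17199 = 0.41299.
P(DNS tunneling | evidence) = 0.17199 / 0.41299 ≈ 0.416.

0.416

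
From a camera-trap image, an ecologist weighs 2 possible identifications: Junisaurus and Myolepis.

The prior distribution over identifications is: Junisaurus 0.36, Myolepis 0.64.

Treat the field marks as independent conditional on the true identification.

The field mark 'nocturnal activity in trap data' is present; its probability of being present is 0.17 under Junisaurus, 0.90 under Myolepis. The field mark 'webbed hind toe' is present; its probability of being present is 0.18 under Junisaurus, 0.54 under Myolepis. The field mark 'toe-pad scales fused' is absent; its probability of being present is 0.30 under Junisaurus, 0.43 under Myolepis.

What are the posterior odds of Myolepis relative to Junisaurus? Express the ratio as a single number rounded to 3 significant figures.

23.0

Unnormalized posterior weight (prior times the field mark likelihoods) for each of the two hypotheses (using 1 − P(present | H) for each absent field mark):
  Myolepis: 0.64 × 0.90 × 0.54 × (1 − 0.43) = 0.17729
  Junisaurus: 0.36 × 0.17 × 0.18 × (1 − 0.30) = 0.0077112
Posterior odds = 0.17729 / 0.0077112 ≈ 23.0.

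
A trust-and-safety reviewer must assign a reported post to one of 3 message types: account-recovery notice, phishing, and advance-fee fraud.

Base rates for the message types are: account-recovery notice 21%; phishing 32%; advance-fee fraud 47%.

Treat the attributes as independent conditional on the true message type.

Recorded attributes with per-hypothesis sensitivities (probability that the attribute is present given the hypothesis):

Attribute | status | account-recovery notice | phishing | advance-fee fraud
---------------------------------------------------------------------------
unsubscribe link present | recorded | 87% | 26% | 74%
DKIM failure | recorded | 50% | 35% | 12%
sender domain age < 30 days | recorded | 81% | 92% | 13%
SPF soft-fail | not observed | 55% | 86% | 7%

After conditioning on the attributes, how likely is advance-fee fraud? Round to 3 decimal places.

0.120

Multiply each prior by the joint likelihood of the attribute pattern (using 1 − P(present | H) for each absent attribute):
  account-recovery notice: 0.21 × 0.87 × 0.50 × 0.81 × (1 − 0.55) = 0.033297
  phishing: 0.32 × 0.26 × 0.35 × 0.92 × (1 − 0.86) = 0.0037507
  advance-fee fraud: 0.47 × 0.74 × 0.12 × 0.13 × (1 − 0.07) = 0.0050459
Normalizing constant Z = 0.033297 + 0.0037507 + 0.0050459 = 0.042094.
P(advance-fee fraud | evidence) = 0.0050459 / 0.042094 ≈ 0.120.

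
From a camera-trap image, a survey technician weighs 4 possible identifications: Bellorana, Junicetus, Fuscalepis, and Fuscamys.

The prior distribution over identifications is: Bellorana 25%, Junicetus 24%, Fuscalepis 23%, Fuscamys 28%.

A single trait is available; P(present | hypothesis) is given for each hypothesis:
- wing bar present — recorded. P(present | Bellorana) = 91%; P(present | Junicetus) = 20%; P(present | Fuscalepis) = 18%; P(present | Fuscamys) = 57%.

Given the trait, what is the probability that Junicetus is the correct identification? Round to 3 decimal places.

Multiply each prior by the likelihood of the trait:
  Bellorana: 0.25 × 0.91 = 0.2275
  Junicetus: 0.24 × 0.20 = 0.048
  Fuscalepis: 0.23 × 0.18 = 0.0414
  Fuscamys: 0.28 × 0.57 = 0.1596
Normalizing constant Z = 0.2275 + 0.048 + 0.0414 + 0.1596 = 0.4765.
P(Junicetus | evidence) = 0.048 / 0.4765 ≈ 0.101.

0.101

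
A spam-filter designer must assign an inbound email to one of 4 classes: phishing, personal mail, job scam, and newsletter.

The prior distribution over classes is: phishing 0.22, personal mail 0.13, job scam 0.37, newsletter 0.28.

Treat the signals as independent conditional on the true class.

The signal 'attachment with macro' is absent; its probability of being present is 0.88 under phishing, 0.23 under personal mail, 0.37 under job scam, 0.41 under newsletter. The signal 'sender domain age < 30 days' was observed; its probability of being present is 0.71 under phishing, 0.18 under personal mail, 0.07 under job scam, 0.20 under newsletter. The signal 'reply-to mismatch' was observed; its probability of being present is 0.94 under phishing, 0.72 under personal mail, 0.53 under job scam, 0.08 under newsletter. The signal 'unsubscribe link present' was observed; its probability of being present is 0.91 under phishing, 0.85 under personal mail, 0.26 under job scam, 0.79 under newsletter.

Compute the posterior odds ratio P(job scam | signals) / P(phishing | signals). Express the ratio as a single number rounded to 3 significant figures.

0.140

The normalizing constant cancels in an odds ratio, so compute prior × likelihood for the two hypotheses only (using 1 − P(present | H) for each absent signal):
  job scam: 0.37 × (1 − 0.37) × 0.07 × 0.53 × 0.26 = 0.0022485
  phishing: 0.22 × (1 − 0.88) × 0.71 × 0.94 × 0.91 = 0.016034
Odds(job scam : phishing) = 0.0022485 / 0.016034 ≈ 0.140.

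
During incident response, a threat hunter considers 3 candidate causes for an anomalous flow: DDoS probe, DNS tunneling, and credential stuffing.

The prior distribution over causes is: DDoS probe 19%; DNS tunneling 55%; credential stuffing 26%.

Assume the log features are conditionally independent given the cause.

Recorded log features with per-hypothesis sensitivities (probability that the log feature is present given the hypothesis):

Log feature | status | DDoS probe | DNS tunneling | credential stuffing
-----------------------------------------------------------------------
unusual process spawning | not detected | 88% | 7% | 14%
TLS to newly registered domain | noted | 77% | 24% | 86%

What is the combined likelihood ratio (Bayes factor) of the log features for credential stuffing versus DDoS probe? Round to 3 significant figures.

8.00

Joint likelihood of the log feature pattern under each hypothesis (using 1 − P(present | H) for each absent log feature):
  credential stuffing: (1 − 0.14) × 0.86 = 0.7396
  DDoS probe: (1 − 0.88) × 0.77 = 0.0924
Bayes factor = 0.7396 / 0.0924 ≈ 8.00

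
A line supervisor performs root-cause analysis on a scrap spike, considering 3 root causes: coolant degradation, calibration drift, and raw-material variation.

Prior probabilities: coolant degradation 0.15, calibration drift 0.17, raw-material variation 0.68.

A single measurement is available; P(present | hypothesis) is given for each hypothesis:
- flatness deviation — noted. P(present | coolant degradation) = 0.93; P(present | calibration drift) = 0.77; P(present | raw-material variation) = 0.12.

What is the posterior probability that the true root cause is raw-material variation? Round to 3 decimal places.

For each hypothesis, the unnormalized posterior weight is prior × likelihood:
  coolant degradation: 0.15 × 0.93 = 0.1395
  calibration drift: 0.17 × 0.77 = 0.1309
  raw-material variation: 0.68 × 0.12 = 0.0816
Normalizing constant Z = 0.1395 + 0.1309 + 0.0816 = 0.352.
P(raw-material variation | evidence) = 0.0816 / 0.352 ≈ 0.232.

0.232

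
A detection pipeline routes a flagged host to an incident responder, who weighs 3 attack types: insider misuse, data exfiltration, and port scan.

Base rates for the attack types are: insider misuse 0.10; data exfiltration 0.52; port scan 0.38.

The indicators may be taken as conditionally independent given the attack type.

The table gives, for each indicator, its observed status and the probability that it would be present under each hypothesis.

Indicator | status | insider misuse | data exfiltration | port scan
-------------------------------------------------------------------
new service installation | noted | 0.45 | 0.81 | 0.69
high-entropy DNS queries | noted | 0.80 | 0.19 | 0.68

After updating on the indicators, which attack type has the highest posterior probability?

port scan

By Bayes' rule with conditional independence, the unnormalized weight for each hypothesis is prior × ∏ likelihoods:
  insider misuse: 0.10 × 0.45 × 0.80 = 0.036
  data exfiltration: 0.52 × 0.81 × 0.19 = 0.080028
  port scan: 0.38 × 0.69 × 0.68 = 0.1783
The unnormalized weights sum to 0.29432.
P(insider misuse | evidence) ≈ 0.036 / 0.29432 ≈ 0.122
P(data exfiltration | evidence) ≈ 0.080028 / 0.29432 ≈ 0.272
P(port scan | evidence) ≈ 0.1783 / 0.29432 ≈ 0.606
The largest is 0.606, so port scan is most probable.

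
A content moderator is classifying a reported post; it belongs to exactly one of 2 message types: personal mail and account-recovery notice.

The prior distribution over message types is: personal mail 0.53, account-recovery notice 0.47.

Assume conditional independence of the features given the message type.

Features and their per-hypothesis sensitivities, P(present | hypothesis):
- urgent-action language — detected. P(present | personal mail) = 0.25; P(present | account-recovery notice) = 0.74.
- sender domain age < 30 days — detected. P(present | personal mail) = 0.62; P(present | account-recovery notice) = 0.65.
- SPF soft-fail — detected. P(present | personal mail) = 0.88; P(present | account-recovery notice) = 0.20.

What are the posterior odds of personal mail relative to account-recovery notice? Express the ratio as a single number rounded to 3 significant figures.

1.60

Unnormalized posterior weight (prior times the feature likelihoods) for each of the two hypotheses:
  personal mail: 0.53 × 0.25 × 0.62 × 0.88 = 0.072292
  account-recovery notice: 0.47 × 0.74 × 0.65 × 0.20 = 0.045214
Odds(personal mail : account-recovery notice) = 0.072292 / 0.045214 ≈ 1.60.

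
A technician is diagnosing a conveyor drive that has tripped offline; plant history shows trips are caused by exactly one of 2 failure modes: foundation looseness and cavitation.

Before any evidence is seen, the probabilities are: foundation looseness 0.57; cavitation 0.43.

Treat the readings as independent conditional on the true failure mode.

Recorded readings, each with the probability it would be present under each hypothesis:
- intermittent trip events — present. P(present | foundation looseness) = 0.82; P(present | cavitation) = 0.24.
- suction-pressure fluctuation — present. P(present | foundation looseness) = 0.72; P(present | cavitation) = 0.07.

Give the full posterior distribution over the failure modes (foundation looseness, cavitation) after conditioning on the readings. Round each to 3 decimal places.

0.979, 0.021

Multiply each prior by the joint likelihood of the reading pattern:
  foundation looseness: 0.57 × 0.82 × 0.72 = 0.33653
  cavitation: 0.43 × 0.24 × 0.07 = 0.007224
Marginal likelihood of the evidence = 0.34375.
P(foundation looseness | evidence) = 0.33653 / 0.34375 ≈ 0.979
P(cavitation | evidence) = 0.007224 / 0.34375 ≈ 0.021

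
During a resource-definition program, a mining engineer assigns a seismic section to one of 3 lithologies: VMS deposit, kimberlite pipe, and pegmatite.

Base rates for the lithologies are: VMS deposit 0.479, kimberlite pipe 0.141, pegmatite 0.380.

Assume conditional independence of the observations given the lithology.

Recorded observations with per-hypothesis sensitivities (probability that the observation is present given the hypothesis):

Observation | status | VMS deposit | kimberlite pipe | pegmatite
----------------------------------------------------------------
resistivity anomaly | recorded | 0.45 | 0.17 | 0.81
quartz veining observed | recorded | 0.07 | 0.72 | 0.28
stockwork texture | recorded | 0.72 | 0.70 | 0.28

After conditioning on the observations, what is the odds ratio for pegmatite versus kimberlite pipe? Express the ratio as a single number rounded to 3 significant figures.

Unnormalized posterior weight (prior times the observation likelihoods) for each of the two hypotheses:
  pegmatite: 0.380 × 0.81 × 0.28 × 0.28 = 0.024132
  kimberlite pipe: 0.141 × 0.17 × 0.72 × 0.70 = 0.012081
Odds(pegmatite : kimberlite pipe) = 0.024132 / 0.012081 ≈ 2.00.

2.00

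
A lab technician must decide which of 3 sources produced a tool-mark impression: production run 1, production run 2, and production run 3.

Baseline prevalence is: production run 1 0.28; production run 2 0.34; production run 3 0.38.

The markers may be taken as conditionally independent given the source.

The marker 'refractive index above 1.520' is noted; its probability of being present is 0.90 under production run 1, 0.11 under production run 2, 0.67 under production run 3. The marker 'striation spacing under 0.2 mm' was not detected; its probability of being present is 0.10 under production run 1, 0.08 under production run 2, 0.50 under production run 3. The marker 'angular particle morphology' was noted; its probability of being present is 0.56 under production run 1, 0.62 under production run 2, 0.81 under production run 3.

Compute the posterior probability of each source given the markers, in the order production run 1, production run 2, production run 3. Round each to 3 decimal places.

0.505, 0.085, 0.410

For each hypothesis, the unnormalized posterior weight is prior × product of the marker likelihoods (using 1 − P(present | H) for each absent marker):
  production run 1: 0.28 × 0.90 × (1 − 0.10) × 0.56 = 0.12701
  production run 2: 0.34 × 0.11 × (1 − 0.08) × 0.62 = 0.021333
  production run 3: 0.38 × 0.67 × (1 − 0.50) × 0.81 = 0.10311
The unnormalized weights sum to 0.25145.
P(production run 1 | evidence) = 0.12701 / 0.25145 ≈ 0.505
P(production run 2 | evidence) = 0.021333 / 0.25145 ≈ 0.085
P(production run 3 | evidence) = 0.10311 / 0.25145 ≈ 0.410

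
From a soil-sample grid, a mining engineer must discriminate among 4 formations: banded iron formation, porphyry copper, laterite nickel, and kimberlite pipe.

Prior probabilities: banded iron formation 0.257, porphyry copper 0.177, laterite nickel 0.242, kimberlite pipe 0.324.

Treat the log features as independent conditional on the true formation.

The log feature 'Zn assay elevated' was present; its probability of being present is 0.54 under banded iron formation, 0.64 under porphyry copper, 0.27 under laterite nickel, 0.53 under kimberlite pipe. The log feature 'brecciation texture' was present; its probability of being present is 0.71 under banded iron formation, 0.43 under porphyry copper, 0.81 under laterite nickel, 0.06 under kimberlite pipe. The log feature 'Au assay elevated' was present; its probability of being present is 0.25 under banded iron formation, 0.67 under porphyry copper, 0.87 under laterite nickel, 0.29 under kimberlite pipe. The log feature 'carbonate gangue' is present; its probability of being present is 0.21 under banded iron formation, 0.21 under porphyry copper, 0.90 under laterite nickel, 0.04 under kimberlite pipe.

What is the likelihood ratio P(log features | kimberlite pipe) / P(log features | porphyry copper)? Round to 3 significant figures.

Take the product of per-log feature likelihoods under each hypothesis, then divide.
  kimberlite pipe: 0.53 × 0.06 × 0.29 × 0.04 = 0.00036888
  porphyry copper: 0.64 × 0.43 × 0.67 × 0.21 = 0.038721
Bayes factor = 0.00036888 / 0.038721 ≈ 0.00953

0.00953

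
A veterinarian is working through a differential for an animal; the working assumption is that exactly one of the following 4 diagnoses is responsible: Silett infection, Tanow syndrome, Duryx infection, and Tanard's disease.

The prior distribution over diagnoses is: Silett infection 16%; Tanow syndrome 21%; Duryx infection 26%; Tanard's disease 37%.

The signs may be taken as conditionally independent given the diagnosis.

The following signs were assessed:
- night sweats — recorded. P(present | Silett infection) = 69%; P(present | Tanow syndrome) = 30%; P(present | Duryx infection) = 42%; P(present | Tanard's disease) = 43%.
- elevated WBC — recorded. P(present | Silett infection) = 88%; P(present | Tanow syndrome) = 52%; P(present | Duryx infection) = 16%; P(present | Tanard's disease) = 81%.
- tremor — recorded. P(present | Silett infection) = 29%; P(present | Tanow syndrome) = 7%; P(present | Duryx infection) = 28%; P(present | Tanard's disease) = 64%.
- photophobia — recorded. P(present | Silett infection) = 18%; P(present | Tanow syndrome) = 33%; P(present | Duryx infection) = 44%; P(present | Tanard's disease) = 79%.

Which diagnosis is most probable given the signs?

Tanard's disease

For each hypothesis, the unnormalized posterior weight is prior × product of the sign likelihoods:
  Silett infection: 0.16 × 0.69 × 0.88 × 0.29 × 0.18 = 0.0050713
  Tanow syndrome: 0.21 × 0.30 × 0.52 × 0.07 × 0.33 = 0.00075676
  Duryx infection: 0.26 × 0.42 × 0.16 × 0.28 × 0.44 = 0.0021526
  Tanard's disease: 0.37 × 0.43 × 0.81 × 0.64 × 0.79 = 0.065157
The unnormalized weights sum to 0.073138.
P(Silett infection | evidence) ≈ 0.0050713 / 0.073138 ≈ 0.069
P(Tanow syndrome | evidence) ≈ 0.00075676 / 0.073138 ≈ 0.010
P(Duryx infection | evidence) ≈ 0.0021526 / 0.073138 ≈ 0.029
P(Tanard's disease | evidence) ≈ 0.065157 / 0.073138 ≈ 0.891
The largest is 0.891, so Tanard's disease is most probable.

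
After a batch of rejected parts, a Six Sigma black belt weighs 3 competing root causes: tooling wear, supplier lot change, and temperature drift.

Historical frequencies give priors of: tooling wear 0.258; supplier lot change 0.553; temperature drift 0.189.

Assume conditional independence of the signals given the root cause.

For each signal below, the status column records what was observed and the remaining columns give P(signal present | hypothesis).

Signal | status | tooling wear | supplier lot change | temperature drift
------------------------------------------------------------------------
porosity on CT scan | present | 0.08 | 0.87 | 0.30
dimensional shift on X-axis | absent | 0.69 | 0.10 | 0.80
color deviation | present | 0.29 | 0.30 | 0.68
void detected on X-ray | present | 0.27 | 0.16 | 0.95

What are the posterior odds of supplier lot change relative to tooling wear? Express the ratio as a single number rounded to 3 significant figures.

The normalizing constant cancels in an odds ratio, so compute prior × likelihood for the two hypotheses only (using 1 − P(present | H) for each absent signal):
  supplier lot change: 0.553 × 0.87 × (1 − 0.10) × 0.30 × 0.16 = 0.020784
  tooling wear: 0.258 × 0.08 × (1 − 0.69) × 0.29 × 0.27 = 0.00050099
Posterior odds = 0.020784 / 0.00050099 ≈ 41.5.

41.5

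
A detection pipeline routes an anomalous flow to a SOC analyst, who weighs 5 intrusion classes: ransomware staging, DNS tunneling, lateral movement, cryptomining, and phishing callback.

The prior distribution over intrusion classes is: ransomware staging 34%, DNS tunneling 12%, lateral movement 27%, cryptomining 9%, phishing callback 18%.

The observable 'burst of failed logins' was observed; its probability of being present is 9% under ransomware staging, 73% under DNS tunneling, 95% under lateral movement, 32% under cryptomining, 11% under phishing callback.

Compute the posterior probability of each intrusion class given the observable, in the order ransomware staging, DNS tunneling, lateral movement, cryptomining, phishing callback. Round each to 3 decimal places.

By Bayes' rule, the unnormalized weight for each hypothesis is prior × likelihood:
  ransomware staging: 0.34 × 0.09 = 0.0306
  DNS tunneling: 0.12 × 0.73 = 0.0876
  lateral movement: 0.27 × 0.95 = 0.2565
  cryptomining: 0.09 × 0.32 = 0.0288
  phishing callback: 0.18 × 0.11 = 0.0198
The unnormalized weights sum to 0.4233.
P(ransomware staging | evidence) = 0.0306 / 0.4233 ≈ 0.072
P(DNS tunneling | evidence) = 0.0876 / 0.4233 ≈ 0.207
P(lateral movement | evidence) = 0.2565 / 0.4233 ≈ 0.606
P(cryptomining | evidence) = 0.0288 / 0.4233 ≈ 0.068
P(phishing callback | evidence) = 0.0198 / 0.4233 ≈ 0.047

0.072, 0.207, 0.606, 0.068, 0.047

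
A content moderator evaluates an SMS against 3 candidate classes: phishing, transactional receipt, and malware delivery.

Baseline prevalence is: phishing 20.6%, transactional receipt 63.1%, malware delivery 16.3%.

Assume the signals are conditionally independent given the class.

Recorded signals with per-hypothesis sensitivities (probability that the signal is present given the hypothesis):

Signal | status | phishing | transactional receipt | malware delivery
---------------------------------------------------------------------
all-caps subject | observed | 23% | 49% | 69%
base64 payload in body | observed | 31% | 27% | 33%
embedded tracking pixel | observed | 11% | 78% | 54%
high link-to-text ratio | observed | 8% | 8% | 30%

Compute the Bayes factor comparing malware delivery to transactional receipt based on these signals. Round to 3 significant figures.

4.47

Take the product of per-signal likelihoods under each hypothesis, then divide.
  malware delivery: 0.69 × 0.33 × 0.54 × 0.30 = 0.036887
  transactional receipt: 0.49 × 0.27 × 0.78 × 0.08 = 0.0082555
Bayes factor = 0.036887 / 0.0082555 ≈ 4.47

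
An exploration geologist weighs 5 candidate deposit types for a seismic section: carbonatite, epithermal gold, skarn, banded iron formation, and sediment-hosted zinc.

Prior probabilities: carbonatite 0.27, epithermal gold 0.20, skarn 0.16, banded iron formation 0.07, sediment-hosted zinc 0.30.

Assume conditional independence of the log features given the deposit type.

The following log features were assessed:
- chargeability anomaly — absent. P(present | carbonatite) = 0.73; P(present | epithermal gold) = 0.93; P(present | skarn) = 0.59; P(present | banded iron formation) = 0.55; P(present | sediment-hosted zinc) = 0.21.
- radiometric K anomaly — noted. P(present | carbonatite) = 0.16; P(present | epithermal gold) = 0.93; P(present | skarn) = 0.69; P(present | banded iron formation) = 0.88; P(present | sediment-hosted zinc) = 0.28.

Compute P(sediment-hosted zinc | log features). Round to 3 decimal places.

0.405

By Bayes' rule with conditional independence, the unnormalized weight for each hypothesis is prior × ∏ likelihoods (using 1 − P(present | H) for each absent log feature):
  carbonatite: 0.27 × (1 − 0.73) × 0.16 = 0.011664
  epithermal gold: 0.20 × (1 − 0.93) × 0.93 = 0.01302
  skarn: 0.16 × (1 − 0.59) × 0.69 = 0.045264
  banded iron formation: 0.07 × (1 − 0.55) × 0.88 = 0.02772
  sediment-hosted zinc: 0.30 × (1 − 0.21) × 0.28 = 0.06636
Normalizing constant Z = 0.011664 + 0.01302 + 0.045264 + 0.02772 + 0.06636 = 0.16403.
P(sediment-hosted zinc | evidence) = 0.06636 / 0.16403 ≈ 0.405.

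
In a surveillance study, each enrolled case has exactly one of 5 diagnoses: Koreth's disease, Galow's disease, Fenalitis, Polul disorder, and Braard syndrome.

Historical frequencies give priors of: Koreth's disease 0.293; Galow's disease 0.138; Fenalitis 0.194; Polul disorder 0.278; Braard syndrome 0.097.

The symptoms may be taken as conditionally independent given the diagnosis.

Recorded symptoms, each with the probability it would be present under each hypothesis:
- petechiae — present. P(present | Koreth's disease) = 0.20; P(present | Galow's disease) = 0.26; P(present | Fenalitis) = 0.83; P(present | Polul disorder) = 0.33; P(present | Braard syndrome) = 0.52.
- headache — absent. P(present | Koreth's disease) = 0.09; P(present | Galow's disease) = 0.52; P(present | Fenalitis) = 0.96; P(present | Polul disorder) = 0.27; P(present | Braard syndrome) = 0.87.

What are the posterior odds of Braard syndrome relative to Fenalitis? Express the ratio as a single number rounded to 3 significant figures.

1.02

Posterior odds equal prior odds times the likelihood ratio; only the two competing hypotheses matter (using 1 − P(present | H) for each absent symptom).
  Braard syndrome: 0.097 × 0.52 × (1 − 0.87) = 0.0065572
  Fenalitis: 0.194 × 0.83 × (1 − 0.96) = 0.0064408
Posterior odds = 0.0065572 / 0.0064408 ≈ 1.02.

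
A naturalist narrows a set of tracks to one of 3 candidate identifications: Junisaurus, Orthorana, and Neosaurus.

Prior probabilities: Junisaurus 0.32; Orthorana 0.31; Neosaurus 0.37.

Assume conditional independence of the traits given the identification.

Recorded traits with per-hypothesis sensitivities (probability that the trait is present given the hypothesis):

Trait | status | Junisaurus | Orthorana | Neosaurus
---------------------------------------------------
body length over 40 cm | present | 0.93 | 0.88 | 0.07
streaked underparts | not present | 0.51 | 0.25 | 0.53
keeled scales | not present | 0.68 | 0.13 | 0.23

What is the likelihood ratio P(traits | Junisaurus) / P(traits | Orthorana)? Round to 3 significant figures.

Joint likelihood of the trait pattern under each hypothesis (using 1 − P(present | H) for each absent trait):
  Junisaurus: 0.93 × (1 − 0.51) × (1 − 0.68) = 0.14582
  Orthorana: 0.88 × (1 − 0.25) × (1 − 0.13) = 0.5742
Bayes factor = 0.14582 / 0.5742 ≈ 0.254

0.254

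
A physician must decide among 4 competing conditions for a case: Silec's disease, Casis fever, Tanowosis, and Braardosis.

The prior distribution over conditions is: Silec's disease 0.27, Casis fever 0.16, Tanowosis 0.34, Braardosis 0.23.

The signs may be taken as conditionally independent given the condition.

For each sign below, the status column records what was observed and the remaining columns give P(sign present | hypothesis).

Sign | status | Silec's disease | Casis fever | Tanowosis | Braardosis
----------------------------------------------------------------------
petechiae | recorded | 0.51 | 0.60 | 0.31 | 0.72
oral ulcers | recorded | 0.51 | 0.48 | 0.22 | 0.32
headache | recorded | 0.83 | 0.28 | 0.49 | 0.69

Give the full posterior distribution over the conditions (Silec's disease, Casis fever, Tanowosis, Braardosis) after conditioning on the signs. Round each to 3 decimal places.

0.489, 0.108, 0.095, 0.307

For each hypothesis, the unnormalized posterior weight is prior × product of the sign likelihoods:
  Silec's disease: 0.27 × 0.51 × 0.51 × 0.83 = 0.058288
  Casis fever: 0.16 × 0.60 × 0.48 × 0.28 = 0.012902
  Tanowosis: 0.34 × 0.31 × 0.22 × 0.49 = 0.011362
  Braardosis: 0.23 × 0.72 × 0.32 × 0.69 = 0.036564
The unnormalized weights sum to 0.11912.
P(Silec's disease | evidence) = 0.058288 / 0.11912 ≈ 0.489
P(Casis fever | evidence) = 0.012902 / 0.11912 ≈ 0.108
P(Tanowosis | evidence) = 0.011362 / 0.11912 ≈ 0.095
P(Braardosis | evidence) = 0.036564 / 0.11912 ≈ 0.307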